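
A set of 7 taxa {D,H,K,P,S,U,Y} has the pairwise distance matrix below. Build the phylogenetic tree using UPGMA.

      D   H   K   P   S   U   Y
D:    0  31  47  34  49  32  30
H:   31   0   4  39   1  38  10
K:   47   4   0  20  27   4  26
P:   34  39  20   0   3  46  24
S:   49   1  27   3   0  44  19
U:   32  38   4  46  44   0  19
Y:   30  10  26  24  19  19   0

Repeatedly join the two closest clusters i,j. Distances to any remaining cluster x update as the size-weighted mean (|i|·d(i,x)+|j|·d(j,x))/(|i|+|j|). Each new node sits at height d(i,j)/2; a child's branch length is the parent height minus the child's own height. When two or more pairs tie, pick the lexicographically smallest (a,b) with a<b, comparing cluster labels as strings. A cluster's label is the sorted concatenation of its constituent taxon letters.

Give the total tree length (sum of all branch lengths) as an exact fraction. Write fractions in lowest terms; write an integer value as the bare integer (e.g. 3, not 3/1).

1. join H+S (d=1) ⇒ HS; edges |H|=1/2, |S|=1/2
  updated: d(D,HS)=40, d(HS,K)=31/2, d(HS,P)=21, d(HS,U)=41, d(HS,Y)=29/2
2. join K+U (d=4) ⇒ KU; edges |K|=2, |U|=2
  updated: d(D,KU)=79/2, d(HS,KU)=113/4, d(KU,P)=33, d(KU,Y)=45/2
3. join HS+Y (d=29/2) ⇒ HSY; edges |HS|=27/4, |Y|=29/4
  updated: d(D,HSY)=110/3, d(HSY,KU)=79/3, d(HSY,P)=22
4. join HSY+P (d=22) ⇒ HPSY; edges |HSY|=15/4, |P|=11
  updated: d(D,HPSY)=36, d(HPSY,KU)=28
5. join HPSY+KU (d=28) ⇒ HKPSUY; edges |HPSY|=3, |KU|=12
  updated: d(D,HKPSUY)=223/6
6. join D+HKPSUY (d=223/6) ⇒ DHKPSUY; edges |D|=223/12, |HKPSUY|=55/12
final tree: (D:223/12,((((H:1/2,S:1/2):27/4,Y:29/4):15/4,P:11):3,(K:2,U:2):12):55/12)
total length: 863/12

863/12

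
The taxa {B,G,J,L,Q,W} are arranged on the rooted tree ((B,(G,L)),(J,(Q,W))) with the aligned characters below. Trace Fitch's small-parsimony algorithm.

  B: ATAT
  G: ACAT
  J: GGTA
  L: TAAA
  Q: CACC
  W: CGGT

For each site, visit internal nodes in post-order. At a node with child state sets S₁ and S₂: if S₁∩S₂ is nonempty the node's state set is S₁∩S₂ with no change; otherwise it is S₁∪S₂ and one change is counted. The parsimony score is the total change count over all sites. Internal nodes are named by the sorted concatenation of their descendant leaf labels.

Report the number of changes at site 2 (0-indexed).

site 0, node GL: G={A} ∪ L={T} → {A,T} (+1)
site 0, node BGL: B={A} ∩ GL={A,T} → {A} (+0)
site 0, node QW: Q={C} ∩ W={C} → {C} (+0)
site 0, node JQW: J={G} ∪ QW={C} → {C,G} (+1)
site 0, node BGJLQW: BGL={A} ∪ JQW={C,G} → {A,C,G} (+1)
site 1, node GL: G={C} ∪ L={A} → {A,C} (+1)
site 1, node BGL: B={T} ∪ GL={A,C} → {A,C,T} (+1)
site 1, node QW: Q={A} ∪ W={G} → {A,G} (+1)
site 1, node JQW: J={G} ∩ QW={A,G} → {G} (+0)
site 1, node BGJLQW: BGL={A,C,T} ∪ JQW={G} → {A,C,G,T} (+1)
site 2, node GL: G={A} ∩ L={A} → {A} (+0)
site 2, node BGL: B={A} ∩ GL={A} → {A} (+0)
site 2, node QW: Q={C} ∪ W={G} → {C,G} (+1)
site 2, node JQW: J={T} ∪ QW={C,G} → {C,G,T} (+1)
site 2, node BGJLQW: BGL={A} ∪ JQW={C,G,T} → {A,C,G,T} (+1)
site 3, node GL: G={T} ∪ L={A} → {A,T} (+1)
site 3, node BGL: B={T} ∩ GL={A,T} → {T} (+0)
site 3, node QW: Q={C} ∪ W={T} → {C,T} (+1)
site 3, node JQW: J={A} ∪ QW={C,T} → {A,C,T} (+1)
site 3, node BGJLQW: BGL={T} ∩ JQW={A,C,T} → {T} (+0)
per-site changes: [3, 4, 3, 3]; total = 13

3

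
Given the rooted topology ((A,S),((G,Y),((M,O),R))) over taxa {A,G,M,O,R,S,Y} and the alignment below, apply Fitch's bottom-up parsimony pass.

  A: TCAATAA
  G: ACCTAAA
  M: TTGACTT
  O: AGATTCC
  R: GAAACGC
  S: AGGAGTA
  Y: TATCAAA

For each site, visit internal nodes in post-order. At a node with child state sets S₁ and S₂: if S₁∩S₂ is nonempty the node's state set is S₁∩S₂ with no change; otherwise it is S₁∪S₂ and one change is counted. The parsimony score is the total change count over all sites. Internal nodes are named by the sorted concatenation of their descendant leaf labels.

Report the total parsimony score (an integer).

26

[col 0] AS: children A:{T}, S:{A} ∪→ {A,T}; cost 1
[col 0] GY: children G:{A}, Y:{T} ∪→ {A,T}; cost 1
[col 0] MO: children M:{T}, O:{A} ∪→ {A,T}; cost 1
[col 0] MOR: children MO:{A,T}, R:{G} ∪→ {A,G,T}; cost 1
[col 0] GMORY: children GY:{A,T}, MOR:{A,G,T} ∩→ {A,T}; cost 0
[col 0] AGMORSY: children AS:{A,T}, GMORY:{A,T} ∩→ {A,T}; cost 0
[col 1] AS: children A:{C}, S:{G} ∪→ {C,G}; cost 1
[col 1] GY: children G:{C}, Y:{A} ∪→ {A,C}; cost 1
[col 1] MO: children M:{T}, O:{G} ∪→ {G,T}; cost 1
[col 1] MOR: children MO:{G,T}, R:{A} ∪→ {A,G,T}; cost 1
[col 1] GMORY: children GY:{A,C}, MOR:{A,G,T} ∩→ {A}; cost 0
[col 1] AGMORSY: children AS:{C,G}, GMORY:{A} ∪→ {A,C,G}; cost 1
[col 2] AS: children A:{A}, S:{G} ∪→ {A,G}; cost 1
[col 2] GY: children G:{C}, Y:{T} ∪→ {C,T}; cost 1
[col 2] MO: children M:{G}, O:{A} ∪→ {A,G}; cost 1
[col 2] MOR: children MO:{A,G}, R:{A} ∩→ {A}; cost 0
[col 2] GMORY: children GY:{C,T}, MOR:{A} ∪→ {A,C,T}; cost 1
[col 2] AGMORSY: children AS:{A,G}, GMORY:{A,C,T} ∩→ {A}; cost 0
[col 3] AS: children A:{A}, S:{A} ∩→ {A}; cost 0
[col 3] GY: children G:{T}, Y:{C} ∪→ {C,T}; cost 1
[col 3] MO: children M:{A}, O:{T} ∪→ {A,T}; cost 1
[col 3] MOR: children MO:{A,T}, R:{A} ∩→ {A}; cost 0
[col 3] GMORY: children GY:{C,T}, MOR:{A} ∪→ {A,C,T}; cost 1
[col 3] AGMORSY: children AS:{A}, GMORY:{A,C,T} ∩→ {A}; cost 0
[col 4] AS: children A:{T}, S:{G} ∪→ {G,T}; cost 1
[col 4] GY: children G:{A}, Y:{A} ∩→ {A}; cost 0
[col 4] MO: children M:{C}, O:{T} ∪→ {C,T}; cost 1
[col 4] MOR: children MO:{C,T}, R:{C} ∩→ {C}; cost 0
[col 4] GMORY: children GY:{A}, MOR:{C} ∪→ {A,C}; cost 1
[col 4] AGMORSY: children AS:{G,T}, GMORY:{A,C} ∪→ {A,C,G,T}; cost 1
[col 5] AS: children A:{A}, S:{T} ∪→ {A,T}; cost 1
[col 5] GY: children G:{A}, Y:{A} ∩→ {A}; cost 0
[col 5] MO: children M:{T}, O:{C} ∪→ {C,T}; cost 1
[col 5] MOR: children MO:{C,T}, R:{G} ∪→ {C,G,T}; cost 1
[col 5] GMORY: children GY:{A}, MOR:{C,G,T} ∪→ {A,C,G,T}; cost 1
[col 5] AGMORSY: children AS:{A,T}, GMORY:{A,C,G,T} ∩→ {A,T}; cost 0
[col 6] AS: children A:{A}, S:{A} ∩→ {A}; cost 0
[col 6] GY: children G:{A}, Y:{A} ∩→ {A}; cost 0
[col 6] MO: children M:{T}, O:{C} ∪→ {C,T}; cost 1
[col 6] MOR: children MO:{C,T}, R:{C} ∩→ {C}; cost 0
[col 6] GMORY: children GY:{A}, MOR:{C} ∪→ {A,C}; cost 1
[col 6] AGMORSY: children AS:{A}, GMORY:{A,C} ∩→ {A}; cost 0
per-site changes: [4, 5, 4, 3, 4, 4, 2]; total = 26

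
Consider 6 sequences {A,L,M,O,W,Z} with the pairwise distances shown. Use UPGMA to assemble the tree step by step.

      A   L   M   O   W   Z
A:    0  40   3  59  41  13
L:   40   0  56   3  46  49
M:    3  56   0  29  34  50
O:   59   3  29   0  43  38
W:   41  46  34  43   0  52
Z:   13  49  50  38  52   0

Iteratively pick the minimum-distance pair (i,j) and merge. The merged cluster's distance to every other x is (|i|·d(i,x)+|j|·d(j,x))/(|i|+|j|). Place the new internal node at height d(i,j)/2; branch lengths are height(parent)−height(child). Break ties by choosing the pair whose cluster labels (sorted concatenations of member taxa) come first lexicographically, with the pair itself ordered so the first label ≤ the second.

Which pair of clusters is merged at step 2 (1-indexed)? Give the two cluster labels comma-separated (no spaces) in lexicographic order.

L,O

1. join A+M (d=3) ⇒ AM; edges |A|=3/2, |M|=3/2
  updated: d(AM,L)=48, d(AM,O)=44, d(AM,W)=75/2, d(AM,Z)=63/2
2. join L+O (d=3) ⇒ LO; edges |L|=3/2, |O|=3/2
  updated: d(AM,LO)=46, d(LO,W)=89/2, d(LO,Z)=87/2
3. join AM+Z (d=63/2) ⇒ AMZ; edges |AM|=57/4, |Z|=63/4
  updated: d(AMZ,LO)=271/6, d(AMZ,W)=127/3
4. join AMZ+W (d=127/3) ⇒ AMWZ; edges |AMZ|=65/12, |W|=127/6
  updated: d(AMWZ,LO)=45
5. join AMWZ+LO (d=45) ⇒ ALMOWZ; edges |AMWZ|=4/3, |LO|=21
final tree: ((((A:3/2,M:3/2):57/4,Z:63/4):65/12,W:127/6):4/3,(L:3/2,O:3/2):21)
total length: 1019/12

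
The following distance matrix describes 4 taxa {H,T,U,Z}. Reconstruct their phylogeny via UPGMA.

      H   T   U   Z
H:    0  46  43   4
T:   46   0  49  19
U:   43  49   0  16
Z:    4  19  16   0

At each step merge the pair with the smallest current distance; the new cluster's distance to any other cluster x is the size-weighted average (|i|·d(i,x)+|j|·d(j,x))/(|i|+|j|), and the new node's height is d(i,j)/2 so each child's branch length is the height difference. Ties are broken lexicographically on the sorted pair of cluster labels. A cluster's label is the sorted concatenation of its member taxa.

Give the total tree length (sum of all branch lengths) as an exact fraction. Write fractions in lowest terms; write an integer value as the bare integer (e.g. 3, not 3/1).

219/4

1. join H+Z (d=4) ⇒ HZ; edges |H|=2, |Z|=2
  updated: d(HZ,T)=65/2, d(HZ,U)=59/2
2. join HZ+U (d=59/2) ⇒ HUZ; edges |HZ|=51/4, |U|=59/4
  updated: d(HUZ,T)=38
3. join HUZ+T (d=38) ⇒ HTUZ; edges |HUZ|=17/4, |T|=19
final tree: (((H:2,Z:2):51/4,U:59/4):17/4,T:19)
total length: 219/4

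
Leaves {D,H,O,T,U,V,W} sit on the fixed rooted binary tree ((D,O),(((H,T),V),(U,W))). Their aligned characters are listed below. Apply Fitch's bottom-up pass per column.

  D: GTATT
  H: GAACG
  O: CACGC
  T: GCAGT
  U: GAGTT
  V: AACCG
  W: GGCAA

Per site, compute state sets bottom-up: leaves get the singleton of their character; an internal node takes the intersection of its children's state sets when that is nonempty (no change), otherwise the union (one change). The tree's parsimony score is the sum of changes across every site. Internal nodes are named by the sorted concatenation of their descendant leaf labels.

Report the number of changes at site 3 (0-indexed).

4

[col 0] DO: children D:{G}, O:{C} ∪→ {C,G}; cost 1
[col 0] HT: children H:{G}, T:{G} ∩→ {G}; cost 0
[col 0] HTV: children HT:{G}, V:{A} ∪→ {A,G}; cost 1
[col 0] UW: children U:{G}, W:{G} ∩→ {G}; cost 0
[col 0] HTUVW: children HTV:{A,G}, UW:{G} ∩→ {G}; cost 0
[col 0] DHOTUVW: children DO:{C,G}, HTUVW:{G} ∩→ {G}; cost 0
[col 1] DO: children D:{T}, O:{A} ∪→ {A,T}; cost 1
[col 1] HT: children H:{A}, T:{C} ∪→ {A,C}; cost 1
[col 1] HTV: children HT:{A,C}, V:{A} ∩→ {A}; cost 0
[col 1] UW: children U:{A}, W:{G} ∪→ {A,G}; cost 1
[col 1] HTUVW: children HTV:{A}, UW:{A,G} ∩→ {A}; cost 0
[col 1] DHOTUVW: children DO:{A,T}, HTUVW:{A} ∩→ {A}; cost 0
[col 2] DO: children D:{A}, O:{C} ∪→ {A,C}; cost 1
[col 2] HT: children H:{A}, T:{A} ∩→ {A}; cost 0
[col 2] HTV: children HT:{A}, V:{C} ∪→ {A,C}; cost 1
[col 2] UW: children U:{G}, W:{C} ∪→ {C,G}; cost 1
[col 2] HTUVW: children HTV:{A,C}, UW:{C,G} ∩→ {C}; cost 0
[col 2] DHOTUVW: children DO:{A,C}, HTUVW:{C} ∩→ {C}; cost 0
[col 3] DO: children D:{T}, O:{G} ∪→ {G,T}; cost 1
[col 3] HT: children H:{C}, T:{G} ∪→ {C,G}; cost 1
[col 3] HTV: children HT:{C,G}, V:{C} ∩→ {C}; cost 0
[col 3] UW: children U:{T}, W:{A} ∪→ {A,T}; cost 1
[col 3] HTUVW: children HTV:{C}, UW:{A,T} ∪→ {A,C,T}; cost 1
[col 3] DHOTUVW: children DO:{G,T}, HTUVW:{A,C,T} ∩→ {T}; cost 0
[col 4] DO: children D:{T}, O:{C} ∪→ {C,T}; cost 1
[col 4] HT: children H:{G}, T:{T} ∪→ {G,T}; cost 1
[col 4] HTV: children HT:{G,T}, V:{G} ∩→ {G}; cost 0
[col 4] UW: children U:{T}, W:{A} ∪→ {A,T}; cost 1
[col 4] HTUVW: children HTV:{G}, UW:{A,T} ∪→ {A,G,T}; cost 1
[col 4] DHOTUVW: children DO:{C,T}, HTUVW:{A,G,T} ∩→ {T}; cost 0
per-site changes: [2, 3, 3, 4, 4]; total = 16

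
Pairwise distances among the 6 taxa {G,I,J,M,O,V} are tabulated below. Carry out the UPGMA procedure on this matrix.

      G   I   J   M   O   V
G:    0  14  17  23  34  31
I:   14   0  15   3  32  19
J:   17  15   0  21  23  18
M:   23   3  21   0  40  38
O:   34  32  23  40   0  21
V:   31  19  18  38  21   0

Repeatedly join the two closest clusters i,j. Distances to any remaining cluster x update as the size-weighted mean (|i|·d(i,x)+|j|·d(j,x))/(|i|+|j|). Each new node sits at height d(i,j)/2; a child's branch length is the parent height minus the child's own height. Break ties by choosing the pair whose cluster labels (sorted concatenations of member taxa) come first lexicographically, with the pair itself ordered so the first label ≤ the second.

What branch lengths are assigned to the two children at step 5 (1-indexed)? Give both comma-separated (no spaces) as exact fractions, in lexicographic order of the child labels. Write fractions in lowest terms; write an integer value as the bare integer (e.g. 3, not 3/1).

89/16,67/16

step 1: merge (I,M) at d=3; branch lengths I→3/2, M→3/2; new cluster IM
  updated: d(G,IM)=37/2, d(IM,J)=18, d(IM,O)=36, d(IM,V)=57/2
step 2: merge (G,J) at d=17; branch lengths G→17/2, J→17/2; new cluster GJ
  updated: d(GJ,IM)=73/4, d(GJ,O)=57/2, d(GJ,V)=49/2
step 3: merge (GJ,IM) at d=73/4; branch lengths GJ→5/8, IM→61/8; new cluster GIJM
  updated: d(GIJM,O)=129/4, d(GIJM,V)=53/2
step 4: merge (O,V) at d=21; branch lengths O→21/2, V→21/2; new cluster OV
  updated: d(GIJM,OV)=235/8
step 5: merge (GIJM,OV) at d=235/8; branch lengths GIJM→89/16, OV→67/16; new cluster GIJMOV
final tree: (((G:17/2,J:17/2):5/8,(I:3/2,M:3/2):61/8):89/16,(O:21/2,V:21/2):67/16)
total length: 59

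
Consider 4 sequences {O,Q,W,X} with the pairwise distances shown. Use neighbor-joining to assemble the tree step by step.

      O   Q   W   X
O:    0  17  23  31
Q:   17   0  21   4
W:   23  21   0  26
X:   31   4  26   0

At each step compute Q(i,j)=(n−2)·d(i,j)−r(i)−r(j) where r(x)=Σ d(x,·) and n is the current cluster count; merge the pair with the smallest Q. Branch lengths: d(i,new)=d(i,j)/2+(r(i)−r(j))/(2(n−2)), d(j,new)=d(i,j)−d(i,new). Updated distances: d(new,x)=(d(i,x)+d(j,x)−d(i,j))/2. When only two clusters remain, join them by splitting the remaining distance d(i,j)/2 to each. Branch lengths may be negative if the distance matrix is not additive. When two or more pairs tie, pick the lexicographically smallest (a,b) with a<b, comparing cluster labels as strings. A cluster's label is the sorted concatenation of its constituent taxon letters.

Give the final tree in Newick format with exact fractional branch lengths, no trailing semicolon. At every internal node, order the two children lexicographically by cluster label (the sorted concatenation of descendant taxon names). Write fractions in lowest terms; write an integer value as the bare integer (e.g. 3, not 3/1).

1. join O+W (d=23, Q=-95) ⇒ OW; edges |O|=47/4, |W|=45/4
  updated: d(OW,Q)=15/2, d(OW,X)=17
2. join OW+Q (d=15/2, Q=-57/2) ⇒ OQW; edges |OW|=41/4, |Q|=-11/4
  updated: d(OQW,X)=27/4
3. join OQW+X (d=27/4) ⇒ OQWX; edges |OQW|=27/8, |X|=27/8
final tree: (((O:47/4,W:45/4):41/4,Q:-11/4):27/8,X:27/8)
total length: 149/4

(((O:47/4,W:45/4):41/4,Q:-11/4):27/8,X:27/8)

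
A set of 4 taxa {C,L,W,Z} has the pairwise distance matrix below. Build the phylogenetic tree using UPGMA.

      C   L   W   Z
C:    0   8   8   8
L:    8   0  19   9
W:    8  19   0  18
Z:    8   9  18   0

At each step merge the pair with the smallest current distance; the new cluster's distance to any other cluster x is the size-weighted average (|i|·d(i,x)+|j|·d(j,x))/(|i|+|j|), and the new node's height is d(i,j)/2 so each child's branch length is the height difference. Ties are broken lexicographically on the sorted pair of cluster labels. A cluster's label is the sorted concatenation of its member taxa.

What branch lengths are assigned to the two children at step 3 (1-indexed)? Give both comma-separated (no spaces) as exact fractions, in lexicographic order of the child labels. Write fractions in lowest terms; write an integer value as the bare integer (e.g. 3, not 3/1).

iteration 1: select C,L (d=8); attach at lengths (4, 4); label the merged cluster CL
  updated: d(CL,W)=27/2, d(CL,Z)=17/2
iteration 2: select CL,Z (d=17/2); attach at lengths (1/4, 17/4); label the merged cluster CLZ
  updated: d(CLZ,W)=15
iteration 3: select CLZ,W (d=15); attach at lengths (13/4, 15/2); label the merged cluster CLWZ
final tree: (((C:4,L:4):1/4,Z:17/4):13/4,W:15/2)
total length: 93/4

13/4,15/2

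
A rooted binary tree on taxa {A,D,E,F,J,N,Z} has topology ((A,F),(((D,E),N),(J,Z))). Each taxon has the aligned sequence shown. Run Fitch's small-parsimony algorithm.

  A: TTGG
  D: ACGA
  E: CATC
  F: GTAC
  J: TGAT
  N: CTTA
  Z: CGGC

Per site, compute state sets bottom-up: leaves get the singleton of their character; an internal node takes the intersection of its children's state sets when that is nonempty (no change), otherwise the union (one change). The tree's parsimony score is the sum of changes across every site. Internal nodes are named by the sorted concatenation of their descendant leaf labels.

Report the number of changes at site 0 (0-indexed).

site 0, node AF: A={T} ∪ F={G} → {G,T} (+1)
site 0, node DE: D={A} ∪ E={C} → {A,C} (+1)
site 0, node DEN: DE={A,C} ∩ N={C} → {C} (+0)
site 0, node JZ: J={T} ∪ Z={C} → {C,T} (+1)
site 0, node DEJNZ: DEN={C} ∩ JZ={C,T} → {C} (+0)
site 0, node ADEFJNZ: AF={G,T} ∪ DEJNZ={C} → {C,G,T} (+1)
site 1, node AF: A={T} ∩ F={T} → {T} (+0)
site 1, node DE: D={C} ∪ E={A} → {A,C} (+1)
site 1, node DEN: DE={A,C} ∪ N={T} → {A,C,T} (+1)
site 1, node JZ: J={G} ∩ Z={G} → {G} (+0)
site 1, node DEJNZ: DEN={A,C,T} ∪ JZ={G} → {A,C,G,T} (+1)
site 1, node ADEFJNZ: AF={T} ∩ DEJNZ={A,C,G,T} → {T} (+0)
site 2, node AF: A={G} ∪ F={A} → {A,G} (+1)
site 2, node DE: D={G} ∪ E={T} → {G,T} (+1)
site 2, node DEN: DE={G,T} ∩ N={T} → {T} (+0)
site 2, node JZ: J={A} ∪ Z={G} → {A,G} (+1)
site 2, node DEJNZ: DEN={T} ∪ JZ={A,G} → {A,G,T} (+1)
site 2, node ADEFJNZ: AF={A,G} ∩ DEJNZ={A,G,T} → {A,G} (+0)
site 3, node AF: A={G} ∪ F={C} → {C,G} (+1)
site 3, node DE: D={A} ∪ E={C} → {A,C} (+1)
site 3, node DEN: DE={A,C} ∩ N={A} → {A} (+0)
site 3, node JZ: J={T} ∪ Z={C} → {C,T} (+1)
site 3, node DEJNZ: DEN={A} ∪ JZ={C,T} → {A,C,T} (+1)
site 3, node ADEFJNZ: AF={C,G} ∩ DEJNZ={A,C,T} → {C} (+0)
per-site changes: [4, 3, 4, 4]; total = 15

4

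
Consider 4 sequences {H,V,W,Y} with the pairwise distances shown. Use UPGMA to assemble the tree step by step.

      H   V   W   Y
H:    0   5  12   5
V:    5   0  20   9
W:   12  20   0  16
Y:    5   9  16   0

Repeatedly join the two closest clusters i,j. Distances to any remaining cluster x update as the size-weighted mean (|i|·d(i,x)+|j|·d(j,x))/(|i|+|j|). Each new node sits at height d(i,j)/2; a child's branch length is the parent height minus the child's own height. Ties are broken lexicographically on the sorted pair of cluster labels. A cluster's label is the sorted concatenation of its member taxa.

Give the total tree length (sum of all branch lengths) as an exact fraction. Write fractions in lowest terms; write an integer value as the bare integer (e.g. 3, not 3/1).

22

1. join H+V (d=5) ⇒ HV; edges |H|=5/2, |V|=5/2
  updated: d(HV,W)=16, d(HV,Y)=7
2. join HV+Y (d=7) ⇒ HVY; edges |HV|=1, |Y|=7/2
  updated: d(HVY,W)=16
3. join HVY+W (d=16) ⇒ HVWY; edges |HVY|=9/2, |W|=8
final tree: (((H:5/2,V:5/2):1,Y:7/2):9/2,W:8)
total length: 22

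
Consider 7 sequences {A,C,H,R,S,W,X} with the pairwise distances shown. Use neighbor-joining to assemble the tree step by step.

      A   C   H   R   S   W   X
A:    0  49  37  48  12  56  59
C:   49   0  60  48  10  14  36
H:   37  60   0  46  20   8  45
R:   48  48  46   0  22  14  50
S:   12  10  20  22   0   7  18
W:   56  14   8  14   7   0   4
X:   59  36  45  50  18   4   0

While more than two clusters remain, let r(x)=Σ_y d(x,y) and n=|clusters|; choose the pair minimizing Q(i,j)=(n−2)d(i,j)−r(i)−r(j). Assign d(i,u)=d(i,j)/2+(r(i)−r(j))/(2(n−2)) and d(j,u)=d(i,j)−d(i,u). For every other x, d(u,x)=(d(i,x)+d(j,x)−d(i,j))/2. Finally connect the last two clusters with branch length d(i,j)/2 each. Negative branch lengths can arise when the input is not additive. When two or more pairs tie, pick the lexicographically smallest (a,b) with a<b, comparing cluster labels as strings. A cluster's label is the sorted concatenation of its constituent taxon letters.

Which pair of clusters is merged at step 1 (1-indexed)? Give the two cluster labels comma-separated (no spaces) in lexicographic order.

iteration 1: select W,X (d=4, Q=-295); attach at lengths (-89/10, 129/10); label the merged cluster WX
  updated: d(A,WX)=111/2, d(C,WX)=23, d(H,WX)=49/2, d(R,WX)=30, d(S,WX)=21/2
iteration 2: select C,WX (d=23, Q=-483/2); attach at lengths (277/16, 91/16); label the merged cluster CWX
  updated: d(A,CWX)=163/4, d(CWX,H)=123/4, d(CWX,R)=55/2, d(CWX,S)=-5/4
iteration 3: select A,H (d=37, Q=-321/2); attach at lengths (115/6, 107/6); label the merged cluster AH
  updated: d(AH,CWX)=69/4, d(AH,R)=57/2, d(AH,S)=-5/2
iteration 4: select AH,S (d=-5/2, Q=-133/2); attach at lengths (5, -15/2); label the merged cluster AHS
  updated: d(AHS,CWX)=37/4, d(AHS,R)=53/2
iteration 5: select AHS,CWX (d=37/4, Q=-253/4); attach at lengths (33/8, 41/8); label the merged cluster ACHSWX
  updated: d(ACHSWX,R)=179/8
iteration 6: select ACHSWX,R (d=179/8); attach at lengths (179/16, 179/16); label the merged cluster ACHRSWX
final tree: ((((A:115/6,H:107/6):5,S:-15/2):33/8,(C:277/16,(W:-89/10,X:129/10):91/16):41/8):179/16,R:179/16)
total length: 745/8

W,X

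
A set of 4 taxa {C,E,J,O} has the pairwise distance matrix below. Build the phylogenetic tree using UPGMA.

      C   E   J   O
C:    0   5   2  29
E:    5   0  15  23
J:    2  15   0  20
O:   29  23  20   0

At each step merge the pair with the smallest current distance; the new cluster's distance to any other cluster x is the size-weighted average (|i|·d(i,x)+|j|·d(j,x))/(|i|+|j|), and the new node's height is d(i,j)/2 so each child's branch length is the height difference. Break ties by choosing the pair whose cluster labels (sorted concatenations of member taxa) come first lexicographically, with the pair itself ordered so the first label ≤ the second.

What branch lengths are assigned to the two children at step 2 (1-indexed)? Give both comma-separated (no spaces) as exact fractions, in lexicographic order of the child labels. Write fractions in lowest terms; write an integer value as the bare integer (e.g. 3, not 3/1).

step 1: merge (C,J) at d=2; branch lengths C→1, J→1; new cluster CJ
  updated: d(CJ,E)=10, d(CJ,O)=49/2
step 2: merge (CJ,E) at d=10; branch lengths CJ→4, E→5; new cluster CEJ
  updated: d(CEJ,O)=24
step 3: merge (CEJ,O) at d=24; branch lengths CEJ→7, O→12; new cluster CEJO
final tree: (((C:1,J:1):4,E:5):7,O:12)
total length: 30

4,5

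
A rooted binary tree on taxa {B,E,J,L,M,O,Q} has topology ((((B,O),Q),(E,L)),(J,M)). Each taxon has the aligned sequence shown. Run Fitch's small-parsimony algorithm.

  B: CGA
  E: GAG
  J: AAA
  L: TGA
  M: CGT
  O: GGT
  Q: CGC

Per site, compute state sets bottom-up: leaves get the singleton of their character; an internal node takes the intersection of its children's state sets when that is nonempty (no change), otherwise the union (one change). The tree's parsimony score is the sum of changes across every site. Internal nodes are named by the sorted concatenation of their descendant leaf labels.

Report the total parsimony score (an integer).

10

BO@0: {C} ∪ {G} = {C,G} (union, +1)
BOQ@0: {C,G} ∩ {C} = {C} (intersection, +0)
EL@0: {G} ∪ {T} = {G,T} (union, +1)
BELOQ@0: {C} ∪ {G,T} = {C,G,T} (union, +1)
JM@0: {A} ∪ {C} = {A,C} (union, +1)
BEJLMOQ@0: {C,G,T} ∩ {A,C} = {C} (intersection, +0)
BO@1: {G} ∩ {G} = {G} (intersection, +0)
BOQ@1: {G} ∩ {G} = {G} (intersection, +0)
EL@1: {A} ∪ {G} = {A,G} (union, +1)
BELOQ@1: {G} ∩ {A,G} = {G} (intersection, +0)
JM@1: {A} ∪ {G} = {A,G} (union, +1)
BEJLMOQ@1: {G} ∩ {A,G} = {G} (intersection, +0)
BO@2: {A} ∪ {T} = {A,T} (union, +1)
BOQ@2: {A,T} ∪ {C} = {A,C,T} (union, +1)
EL@2: {G} ∪ {A} = {A,G} (union, +1)
BELOQ@2: {A,C,T} ∩ {A,G} = {A} (intersection, +0)
JM@2: {A} ∪ {T} = {A,T} (union, +1)
BEJLMOQ@2: {A} ∩ {A,T} = {A} (intersection, +0)
per-site changes: [4, 2, 4]; total = 10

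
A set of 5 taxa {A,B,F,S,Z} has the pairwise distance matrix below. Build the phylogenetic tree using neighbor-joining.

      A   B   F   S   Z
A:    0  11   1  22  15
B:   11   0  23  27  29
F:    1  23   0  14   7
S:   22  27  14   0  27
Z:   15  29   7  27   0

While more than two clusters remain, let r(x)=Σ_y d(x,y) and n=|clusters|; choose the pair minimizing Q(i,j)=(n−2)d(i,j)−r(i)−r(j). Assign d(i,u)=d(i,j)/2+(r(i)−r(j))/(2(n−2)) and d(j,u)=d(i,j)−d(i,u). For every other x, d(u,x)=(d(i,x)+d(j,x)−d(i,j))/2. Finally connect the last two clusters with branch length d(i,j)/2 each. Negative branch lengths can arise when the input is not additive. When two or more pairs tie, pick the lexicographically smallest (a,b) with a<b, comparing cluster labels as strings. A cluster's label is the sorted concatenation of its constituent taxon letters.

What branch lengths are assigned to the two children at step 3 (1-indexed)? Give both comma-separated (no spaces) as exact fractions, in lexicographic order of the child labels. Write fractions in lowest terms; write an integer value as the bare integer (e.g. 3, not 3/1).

1. join A+B (d=11, Q=-106) ⇒ AB; edges |A|=-4/3, |B|=37/3
  updated: d(AB,F)=13/2, d(AB,S)=19, d(AB,Z)=33/2
2. join AB+S (d=19, Q=-64) ⇒ ABS; edges |AB|=5, |S|=14
  updated: d(ABS,F)=3/4, d(ABS,Z)=49/4
3. join ABS+F (d=3/4, Q=-20) ⇒ ABFS; edges |ABS|=3, |F|=-9/4
  updated: d(ABFS,Z)=37/4
4. join ABFS+Z (d=37/4) ⇒ ABFSZ; edges |ABFS|=37/8, |Z|=37/8
final tree: ((((A:-4/3,B:37/3):5,S:14):3,F:-9/4):37/8,Z:37/8)
total length: 40

3,-9/4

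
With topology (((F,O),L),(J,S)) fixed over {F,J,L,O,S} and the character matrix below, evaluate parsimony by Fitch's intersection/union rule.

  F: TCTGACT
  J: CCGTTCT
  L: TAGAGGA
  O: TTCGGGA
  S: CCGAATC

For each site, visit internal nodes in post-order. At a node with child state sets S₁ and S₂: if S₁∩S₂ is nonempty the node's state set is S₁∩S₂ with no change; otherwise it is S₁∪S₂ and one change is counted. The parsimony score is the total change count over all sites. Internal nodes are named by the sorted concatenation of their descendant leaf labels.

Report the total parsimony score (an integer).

[col 0] FO: children F:{T}, O:{T} ∩→ {T}; cost 0
[col 0] FLO: children FO:{T}, L:{T} ∩→ {T}; cost 0
[col 0] JS: children J:{C}, S:{C} ∩→ {C}; cost 0
[col 0] FJLOS: children FLO:{T}, JS:{C} ∪→ {C,T}; cost 1
[col 1] FO: children F:{C}, O:{T} ∪→ {C,T}; cost 1
[col 1] FLO: children FO:{C,T}, L:{A} ∪→ {A,C,T}; cost 1
[col 1] JS: children J:{C}, S:{C} ∩→ {C}; cost 0
[col 1] FJLOS: children FLO:{A,C,T}, JS:{C} ∩→ {C}; cost 0
[col 2] FO: children F:{T}, O:{C} ∪→ {C,T}; cost 1
[col 2] FLO: children FO:{C,T}, L:{G} ∪→ {C,G,T}; cost 1
[col 2] JS: children J:{G}, S:{G} ∩→ {G}; cost 0
[col 2] FJLOS: children FLO:{C,G,T}, JS:{G} ∩→ {G}; cost 0
[col 3] FO: children F:{G}, O:{G} ∩→ {G}; cost 0
[col 3] FLO: children FO:{G}, L:{A} ∪→ {A,G}; cost 1
[col 3] JS: children J:{T}, S:{A} ∪→ {A,T}; cost 1
[col 3] FJLOS: children FLO:{A,G}, JS:{A,T} ∩→ {A}; cost 0
[col 4] FO: children F:{A}, O:{G} ∪→ {A,G}; cost 1
[col 4] FLO: children FO:{A,G}, L:{G} ∩→ {G}; cost 0
[col 4] JS: children J:{T}, S:{A} ∪→ {A,T}; cost 1
[col 4] FJLOS: children FLO:{G}, JS:{A,T} ∪→ {A,G,T}; cost 1
[col 5] FO: children F:{C}, O:{G} ∪→ {C,G}; cost 1
[col 5] FLO: children FO:{C,G}, L:{G} ∩→ {G}; cost 0
[col 5] JS: children J:{C}, S:{T} ∪→ {C,T}; cost 1
[col 5] FJLOS: children FLO:{G}, JS:{C,T} ∪→ {C,G,T}; cost 1
[col 6] FO: children F:{T}, O:{A} ∪→ {A,T}; cost 1
[col 6] FLO: children FO:{A,T}, L:{A} ∩→ {A}; cost 0
[col 6] JS: children J:{T}, S:{C} ∪→ {C,T}; cost 1
[col 6] FJLOS: children FLO:{A}, JS:{C,T} ∪→ {A,C,T}; cost 1
per-site changes: [1, 2, 2, 2, 3, 3, 3]; total = 16

16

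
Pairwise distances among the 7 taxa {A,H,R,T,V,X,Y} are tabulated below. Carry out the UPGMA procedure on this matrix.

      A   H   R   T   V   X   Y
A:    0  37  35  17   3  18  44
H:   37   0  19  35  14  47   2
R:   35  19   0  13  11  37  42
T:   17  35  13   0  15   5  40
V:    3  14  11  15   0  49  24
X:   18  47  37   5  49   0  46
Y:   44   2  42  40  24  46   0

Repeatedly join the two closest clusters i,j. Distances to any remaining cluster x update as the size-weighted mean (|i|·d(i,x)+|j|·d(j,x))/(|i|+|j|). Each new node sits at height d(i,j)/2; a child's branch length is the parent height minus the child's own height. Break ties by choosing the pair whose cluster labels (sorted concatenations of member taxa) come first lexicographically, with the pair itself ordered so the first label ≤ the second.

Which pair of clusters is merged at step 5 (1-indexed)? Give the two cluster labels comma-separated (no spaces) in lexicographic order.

ARV,TX

step 1: merge (H,Y) at d=2; branch lengths H→1, Y→1; new cluster HY
  updated: d(A,HY)=81/2, d(HY,R)=61/2, d(HY,T)=75/2, d(HY,V)=19, d(HY,X)=93/2
step 2: merge (A,V) at d=3; branch lengths A→3/2, V→3/2; new cluster AV
  updated: d(AV,HY)=119/4, d(AV,R)=23, d(AV,T)=16, d(AV,X)=67/2
step 3: merge (T,X) at d=5; branch lengths T→5/2, X→5/2; new cluster TX
  updated: d(AV,TX)=99/4, d(HY,TX)=42, d(R,TX)=25
step 4: merge (AV,R) at d=23; branch lengths AV→10, R→23/2; new cluster ARV
  updated: d(ARV,HY)=30, d(ARV,TX)=149/6
step 5: merge (ARV,TX) at d=149/6; branch lengths ARV→11/12, TX→119/12; new cluster ARTVX
  updated: d(ARTVX,HY)=174/5
step 6: merge (ARTVX,HY) at d=174/5; branch lengths ARTVX→299/60, HY→82/5; new cluster AHRTVXY
final tree: ((((A:3/2,V:3/2):10,R:23/2):11/12,(T:5/2,X:5/2):119/12):299/60,(H:1,Y:1):82/5)
total length: 3823/60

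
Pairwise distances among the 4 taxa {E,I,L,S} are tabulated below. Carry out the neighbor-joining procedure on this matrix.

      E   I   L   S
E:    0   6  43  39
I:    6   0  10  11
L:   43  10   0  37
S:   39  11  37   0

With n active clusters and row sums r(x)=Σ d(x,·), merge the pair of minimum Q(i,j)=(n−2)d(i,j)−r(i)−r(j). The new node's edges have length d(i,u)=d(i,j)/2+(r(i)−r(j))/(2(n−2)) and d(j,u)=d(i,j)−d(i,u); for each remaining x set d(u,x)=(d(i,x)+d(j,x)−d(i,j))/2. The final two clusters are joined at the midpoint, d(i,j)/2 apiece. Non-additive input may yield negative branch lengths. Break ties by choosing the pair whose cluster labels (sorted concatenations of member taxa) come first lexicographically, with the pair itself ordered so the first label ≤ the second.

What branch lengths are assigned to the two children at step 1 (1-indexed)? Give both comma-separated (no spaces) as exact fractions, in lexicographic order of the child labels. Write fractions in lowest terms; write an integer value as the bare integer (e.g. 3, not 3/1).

1. join E+I (d=6, Q=-103) ⇒ EI; edges |E|=73/4, |I|=-49/4
  updated: d(EI,L)=47/2, d(EI,S)=22
2. join EI+L (d=47/2, Q=-165/2) ⇒ EIL; edges |EI|=17/4, |L|=77/4
  updated: d(EIL,S)=71/4
3. join EIL+S (d=71/4) ⇒ EILS; edges |EIL|=71/8, |S|=71/8
final tree: (((E:73/4,I:-49/4):17/4,L:77/4):71/8,S:71/8)
total length: 189/4

73/4,-49/4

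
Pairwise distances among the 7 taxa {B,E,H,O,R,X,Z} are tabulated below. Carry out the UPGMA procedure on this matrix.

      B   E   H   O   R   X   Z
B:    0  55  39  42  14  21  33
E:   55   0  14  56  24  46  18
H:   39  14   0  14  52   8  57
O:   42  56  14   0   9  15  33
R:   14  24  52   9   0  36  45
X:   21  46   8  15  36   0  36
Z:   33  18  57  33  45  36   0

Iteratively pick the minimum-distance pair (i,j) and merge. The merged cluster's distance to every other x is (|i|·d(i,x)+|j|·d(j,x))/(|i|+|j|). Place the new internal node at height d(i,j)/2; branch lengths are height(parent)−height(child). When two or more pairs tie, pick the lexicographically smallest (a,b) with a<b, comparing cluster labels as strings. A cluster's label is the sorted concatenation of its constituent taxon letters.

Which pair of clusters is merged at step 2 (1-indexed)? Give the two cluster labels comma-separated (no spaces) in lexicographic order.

step 1: merge (H,X) at d=8; branch lengths H→4, X→4; new cluster HX
  updated: d(B,HX)=30, d(E,HX)=30, d(HX,O)=29/2, d(HX,R)=44, d(HX,Z)=93/2
step 2: merge (O,R) at d=9; branch lengths O→9/2, R→9/2; new cluster OR
  updated: d(B,OR)=28, d(E,OR)=40, d(HX,OR)=117/4, d(OR,Z)=39
step 3: merge (E,Z) at d=18; branch lengths E→9, Z→9; new cluster EZ
  updated: d(B,EZ)=44, d(EZ,HX)=153/4, d(EZ,OR)=79/2
step 4: merge (B,OR) at d=28; branch lengths B→14, OR→19/2; new cluster BOR
  updated: d(BOR,EZ)=41, d(BOR,HX)=59/2
step 5: merge (BOR,HX) at d=59/2; branch lengths BOR→3/4, HX→43/4; new cluster BHORX
  updated: d(BHORX,EZ)=399/10
step 6: merge (BHORX,EZ) at d=399/10; branch lengths BHORX→26/5, EZ→219/20; new cluster BEHORXZ
final tree: (((B:14,(O:9/2,R:9/2):19/2):3/4,(H:4,X:4):43/4):26/5,(E:9,Z:9):219/20)
total length: 1723/20

O,R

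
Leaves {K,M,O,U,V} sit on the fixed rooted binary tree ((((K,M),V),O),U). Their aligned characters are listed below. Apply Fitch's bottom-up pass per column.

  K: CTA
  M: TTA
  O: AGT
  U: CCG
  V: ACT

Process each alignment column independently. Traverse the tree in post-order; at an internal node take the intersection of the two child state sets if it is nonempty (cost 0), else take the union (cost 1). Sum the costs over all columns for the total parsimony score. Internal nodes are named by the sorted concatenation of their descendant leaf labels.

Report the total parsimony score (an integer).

7

KM@0: {C} ∪ {T} = {C,T} (union, +1)
KMV@0: {C,T} ∪ {A} = {A,C,T} (union, +1)
KMOV@0: {A,C,T} ∩ {A} = {A} (intersection, +0)
KMOUV@0: {A} ∪ {C} = {A,C} (union, +1)
KM@1: {T} ∩ {T} = {T} (intersection, +0)
KMV@1: {T} ∪ {C} = {C,T} (union, +1)
KMOV@1: {C,T} ∪ {G} = {C,G,T} (union, +1)
KMOUV@1: {C,G,T} ∩ {C} = {C} (intersection, +0)
KM@2: {A} ∩ {A} = {A} (intersection, +0)
KMV@2: {A} ∪ {T} = {A,T} (union, +1)
KMOV@2: {A,T} ∩ {T} = {T} (intersection, +0)
KMOUV@2: {T} ∪ {G} = {G,T} (union, +1)
per-site changes: [3, 2, 2]; total = 7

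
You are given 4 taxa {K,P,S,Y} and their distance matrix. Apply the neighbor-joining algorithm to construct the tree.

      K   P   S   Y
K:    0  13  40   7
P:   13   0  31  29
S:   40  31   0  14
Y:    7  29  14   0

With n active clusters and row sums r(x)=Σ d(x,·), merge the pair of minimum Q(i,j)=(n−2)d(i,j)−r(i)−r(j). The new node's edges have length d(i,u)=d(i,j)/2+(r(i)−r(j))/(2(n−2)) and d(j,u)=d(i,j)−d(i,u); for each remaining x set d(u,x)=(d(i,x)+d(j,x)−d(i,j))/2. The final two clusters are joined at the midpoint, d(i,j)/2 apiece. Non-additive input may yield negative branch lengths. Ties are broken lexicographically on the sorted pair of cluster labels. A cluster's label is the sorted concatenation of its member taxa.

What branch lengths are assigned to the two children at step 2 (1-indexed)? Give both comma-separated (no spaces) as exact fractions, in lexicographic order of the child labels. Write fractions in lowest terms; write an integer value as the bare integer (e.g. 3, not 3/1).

53/4,63/4

step 1: merge (K,P) at d=13, Q=-107; branch lengths K→13/4, P→39/4; new cluster KP
  updated: d(KP,S)=29, d(KP,Y)=23/2
step 2: merge (KP,S) at d=29, Q=-109/2; branch lengths KP→53/4, S→63/4; new cluster KPS
  updated: d(KPS,Y)=-7/4
step 3: merge (KPS,Y) at d=-7/4; branch lengths KPS→-7/8, Y→-7/8; new cluster KPSY
final tree: (((K:13/4,P:39/4):53/4,S:63/4):-7/8,Y:-7/8)
total length: 161/4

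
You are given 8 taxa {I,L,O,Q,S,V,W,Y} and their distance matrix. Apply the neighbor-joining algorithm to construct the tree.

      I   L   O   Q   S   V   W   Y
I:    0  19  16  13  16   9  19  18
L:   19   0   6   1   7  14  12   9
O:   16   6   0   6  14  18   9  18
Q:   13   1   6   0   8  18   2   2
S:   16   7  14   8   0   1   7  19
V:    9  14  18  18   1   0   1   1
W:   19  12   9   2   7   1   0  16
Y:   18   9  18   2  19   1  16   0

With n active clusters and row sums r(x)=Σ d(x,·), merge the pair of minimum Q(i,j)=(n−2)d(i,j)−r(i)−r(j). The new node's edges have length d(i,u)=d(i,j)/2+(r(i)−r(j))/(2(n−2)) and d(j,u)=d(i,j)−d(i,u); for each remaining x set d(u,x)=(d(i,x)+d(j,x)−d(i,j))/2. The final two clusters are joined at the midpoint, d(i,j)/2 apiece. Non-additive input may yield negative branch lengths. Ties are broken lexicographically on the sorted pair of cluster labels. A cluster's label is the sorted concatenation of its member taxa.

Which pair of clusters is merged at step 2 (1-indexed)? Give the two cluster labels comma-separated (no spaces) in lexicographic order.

I,VY

1. join V+Y (d=1, Q=-139) ⇒ VY; edges |V|=-5/4, |Y|=9/4
  updated: d(I,VY)=13, d(L,VY)=11, d(O,VY)=35/2, d(Q,VY)=19/2, d(S,VY)=19/2, d(VY,W)=8
2. join I+VY (d=13, Q=-199/2) ⇒ IVY; edges |I|=37/4, |VY|=15/4
  updated: d(IVY,L)=17/2, d(IVY,O)=41/4, d(IVY,Q)=19/4, d(IVY,S)=25/4, d(IVY,W)=7
3. join L+O (d=6, Q=-223/4) ⇒ LO; edges |L|=53/32, |O|=139/32
  updated: d(IVY,LO)=51/8, d(LO,Q)=1/2, d(LO,S)=15/2, d(LO,W)=15/2
4. join LO+Q (d=1/2, Q=-285/8) ⇒ LOQ; edges |LO|=65/48, |Q|=-41/48
  updated: d(IVY,LOQ)=85/16, d(LOQ,S)=15/2, d(LOQ,W)=9/2
5. join IVY+S (d=25/4, Q=-429/16) ⇒ ISVY; edges |IVY|=165/64, |S|=235/64
  updated: d(ISVY,LOQ)=105/32, d(ISVY,W)=31/8
6. join ISVY+LOQ (d=105/32, Q=-373/32) ⇒ ILOQSVY; edges |ISVY|=85/64, |LOQ|=125/64
  updated: d(ILOQSVY,W)=163/64
7. join ILOQSVY+W (d=163/64) ⇒ ILOQSVWY; edges |ILOQSVY|=163/128, |W|=163/128
final tree: ((((I:37/4,(V:-5/4,Y:9/4):15/4):165/64,S:235/64):85/64,((L:53/32,O:139/32):65/48,Q:-41/48):125/64):163/128,W:163/128)
total length: 2085/64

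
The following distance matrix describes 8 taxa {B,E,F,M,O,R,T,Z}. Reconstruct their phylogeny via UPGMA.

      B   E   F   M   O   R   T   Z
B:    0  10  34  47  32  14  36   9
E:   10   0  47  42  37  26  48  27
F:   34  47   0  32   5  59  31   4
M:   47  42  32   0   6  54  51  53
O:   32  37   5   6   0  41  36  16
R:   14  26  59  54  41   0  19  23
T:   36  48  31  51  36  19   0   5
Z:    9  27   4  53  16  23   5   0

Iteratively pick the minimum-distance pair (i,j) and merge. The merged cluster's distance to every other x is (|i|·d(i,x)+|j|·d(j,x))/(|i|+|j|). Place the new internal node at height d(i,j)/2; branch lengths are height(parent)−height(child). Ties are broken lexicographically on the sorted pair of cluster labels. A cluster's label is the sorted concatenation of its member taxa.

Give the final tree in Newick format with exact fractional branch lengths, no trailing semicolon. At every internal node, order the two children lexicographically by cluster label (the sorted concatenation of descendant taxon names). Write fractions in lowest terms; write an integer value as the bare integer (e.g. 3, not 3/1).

(((B:5,E:5):5,R:10):17/2,(((F:2,Z:2):7,T:9):85/12,(M:3,O:3):157/12):29/12)

step 1: merge (F,Z) at d=4; branch lengths F→2, Z→2; new cluster FZ
  updated: d(B,FZ)=43/2, d(E,FZ)=37, d(FZ,M)=85/2, d(FZ,O)=21/2, d(FZ,R)=41, d(FZ,T)=18
step 2: merge (M,O) at d=6; branch lengths M→3, O→3; new cluster MO
  updated: d(B,MO)=79/2, d(E,MO)=79/2, d(FZ,MO)=53/2, d(MO,R)=95/2, d(MO,T)=87/2
step 3: merge (B,E) at d=10; branch lengths B→5, E→5; new cluster BE
  updated: d(BE,FZ)=117/4, d(BE,MO)=79/2, d(BE,R)=20, d(BE,T)=42
step 4: merge (FZ,T) at d=18; branch lengths FZ→7, T→9; new cluster FTZ
  updated: d(BE,FTZ)=67/2, d(FTZ,MO)=193/6, d(FTZ,R)=101/3
step 5: merge (BE,R) at d=20; branch lengths BE→5, R→10; new cluster BER
  updated: d(BER,FTZ)=302/9, d(BER,MO)=253/6
step 6: merge (FTZ,MO) at d=193/6; branch lengths FTZ→85/12, MO→157/12; new cluster FMOTZ
  updated: d(BER,FMOTZ)=37
step 7: merge (BER,FMOTZ) at d=37; branch lengths BER→17/2, FMOTZ→29/12; new cluster BEFMORTZ
final tree: (((B:5,E:5):5,R:10):17/2,(((F:2,Z:2):7,T:9):85/12,(M:3,O:3):157/12):29/12)
total length: 985/12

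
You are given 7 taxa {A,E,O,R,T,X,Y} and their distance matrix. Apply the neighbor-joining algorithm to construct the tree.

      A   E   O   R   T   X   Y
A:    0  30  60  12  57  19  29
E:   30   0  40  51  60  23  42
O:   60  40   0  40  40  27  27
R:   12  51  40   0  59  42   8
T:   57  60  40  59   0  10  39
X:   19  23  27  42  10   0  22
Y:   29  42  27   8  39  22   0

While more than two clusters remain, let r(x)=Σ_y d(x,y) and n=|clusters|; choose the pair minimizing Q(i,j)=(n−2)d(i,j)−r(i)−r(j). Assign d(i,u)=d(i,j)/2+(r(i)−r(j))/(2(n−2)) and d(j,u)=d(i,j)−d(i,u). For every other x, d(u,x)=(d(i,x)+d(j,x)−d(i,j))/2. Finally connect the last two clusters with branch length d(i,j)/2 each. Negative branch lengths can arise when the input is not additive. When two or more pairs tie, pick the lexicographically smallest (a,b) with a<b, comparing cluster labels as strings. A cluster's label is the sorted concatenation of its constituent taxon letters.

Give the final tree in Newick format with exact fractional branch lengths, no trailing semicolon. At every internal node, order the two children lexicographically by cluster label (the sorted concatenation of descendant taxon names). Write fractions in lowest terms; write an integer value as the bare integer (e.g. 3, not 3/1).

(((((A:11/2,R:13/2):73/8,Y:27/8):319/32,E:705/32):63/32,O:533/32):379/64,(T:269/16,X:-109/16):379/64)

step 1: merge (A,R) at d=12, Q=-359; branch lengths A→11/2, R→13/2; new cluster AR
  updated: d(AR,E)=69/2, d(AR,O)=44, d(AR,T)=52, d(AR,X)=49/2, d(AR,Y)=25/2
step 2: merge (T,X) at d=10, Q=-535/2; branch lengths T→269/16, X→-109/16; new cluster TX
  updated: d(AR,TX)=133/4, d(E,TX)=73/2, d(O,TX)=57/2, d(TX,Y)=51/2
step 3: merge (AR,Y) at d=25/2, Q=-775/4; branch lengths AR→73/8, Y→27/8; new cluster ARY
  updated: d(ARY,E)=32, d(ARY,O)=117/4, d(ARY,TX)=185/8
step 4: merge (ARY,E) at d=32, Q=-1031/8; branch lengths ARY→319/32, E→705/32; new cluster AERY
  updated: d(AERY,O)=149/8, d(AERY,TX)=221/16
step 5: merge (AERY,O) at d=149/8, Q=-975/16; branch lengths AERY→63/32, O→533/32; new cluster AEORY
  updated: d(AEORY,TX)=379/32
step 6: merge (AEORY,TX) at d=379/32; branch lengths AEORY→379/64, TX→379/64; new cluster AEORTXY
final tree: (((((A:11/2,R:13/2):73/8,Y:27/8):319/32,E:705/32):63/32,O:533/32):379/64,(T:269/16,X:-109/16):379/64)
total length: 3103/32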